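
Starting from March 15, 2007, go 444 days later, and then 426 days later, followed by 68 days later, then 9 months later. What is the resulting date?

July 8, 2010

Advancing 444 days from March 15, 2007:
March has 31 days, so 31 − 15 = 16 days remain after March 15, 2007; 444 − 16 = 428 left.
April 2007 has 30 days: 428 − 30 = 398 left.
May 2007 has 31 days: 398 − 31 = 367 left.
June 2007 has 30 days: 367 − 30 = 337 left.
July 2007 has 31 days: 337 − 31 = 306 left.
August 2007 has 31 days: 306 − 31 = 275 left.
September 2007 has 30 days: 275 − 30 = 245 left.
October 2007 has 31 days: 245 − 31 = 214 left.
November 2007 has 30 days: 214 − 30 = 184 left.
December 2007 has 31 days: 184 − 31 = 153 left.
January 2008 has 31 days: 153 − 31 = 122 left.
February 2008 has 29 days (2008 is a leap year): 122 − 29 = 93 left.
March 2008 has 31 days: 93 − 31 = 62 left.
April 2008 has 30 days: 62 − 30 = 32 left.
May 2008 has 31 days: 32 − 31 = 1 left.
1 day into June 2008 → June 1, 2008.
Advancing 426 days from June 1, 2008:
June has 30 days, so 30 − 1 = 29 days remain after June 1, 2008; 426 − 29 = 397 left.
July 2008 has 31 days: 397 − 31 = 366 left.
August 2008 has 31 days: 366 − 31 = 335 left.
September 2008 has 30 days: 335 − 30 = 305 left.
October 2008 has 31 days: 305 − 31 = 274 left.
November 2008 has 30 days: 274 − 30 = 244 left.
December 2008 has 31 days: 244 − 31 = 213 left.
January 2009 has 31 days: 213 − 31 = 182 left.
February 2009 has 28 days (2009 is not a leap year): 182 − 28 = 154 left.
March 2009 has 31 days: 154 − 31 = 123 left.
April 2009 has 30 days: 123 − 30 = 93 left.
May 2009 has 31 days: 93 − 31 = 62 left.
June 2009 has 30 days: 62 − 30 = 32 left.
July 2009 has 31 days: 32 − 31 = 1 left.
1 day into August 2009 → August 1, 2009.
Counting forward 68 days from August 1, 2009:
August has 31 days, so 31 − 1 = 30 days remain after August 1, 2009; 68 − 30 = 38 left.
September 2009 has 30 days: 38 − 30 = 8 left.
8 days into October 2009 → October 8, 2009.
Advancing 9 months from October 8, 2009:
month 10 + 9 = 19, which is month 7 of year 2010 → July 2010.
Day 8 is valid in July, giving July 8, 2010.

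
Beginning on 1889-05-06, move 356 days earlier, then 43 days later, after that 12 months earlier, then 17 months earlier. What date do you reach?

Subtracting 356 days from May 6, 1889:
Going back 6 days from May 6, 1889 reaches the end of the previous month; 356 − 6 = 350 left.
April 1889 has 30 days: 350 − 30 = 320 left.
March 1889 has 31 days: 320 − 31 = 289 left.
February 1889 has 28 days (1889 is not a leap year): 289 − 28 = 261 left.
January 1889 has 31 days: 261 − 31 = 230 left.
December 1888 has 31 days: 230 − 31 = 199 left.
November 1888 has 30 days: 199 − 30 = 169 left.
October 1888 has 31 days: 169 − 31 = 138 left.
September 1888 has 30 days: 138 − 30 = 108 left.
August 1888 has 31 days: 108 − 31 = 77 left.
July 1888 has 31 days: 77 − 31 = 46 left.
June 1888 has 30 days: 46 − 30 = 16 left.
May 1888 has 31 days; 31 − 16 = 15 → May 15, 1888.
Adding 43 days from May 15, 1888:
May has 31 days, so 31 − 15 = 16 days remain after May 15, 1888; 43 − 16 = 27 left.
27 days into June 1888 → June 27, 1888.
Subtracting 12 months from June 27, 1888:
month 6 − 12 = -6, which is month 6 of year 1887 → June 1887.
Day 27 is valid in June, giving June 27, 1887.
Subtracting 17 months from June 27, 1887:
month 6 − 17 = -11, which is month 1 of year 1886 → January 1886.
Day 27 is valid in January, giving January 27, 1886.

January 27, 1886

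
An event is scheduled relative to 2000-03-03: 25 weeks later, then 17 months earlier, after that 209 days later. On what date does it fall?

October 20, 1999

Adding 25 weeks (= 175 days) from March 3, 2000:
March has 31 days, so 31 − 3 = 28 days remain after March 3, 2000; 175 − 28 = 147 left.
April 2000 has 30 days: 147 − 30 = 117 left.
May 2000 has 31 days: 117 − 31 = 86 left.
June 2000 has 30 days: 86 − 30 = 56 left.
July 2000 has 31 days: 56 − 31 = 25 left.
25 days into August 2000 → August 25, 2000.
Going back 17 months from August 25, 2000:
month 8 − 17 = -9, which is month 3 of year 1999 → March 1999.
Day 25 is valid in March, giving March 25, 1999.
Adding 209 days from March 25, 1999:
March has 31 days, so 31 − 25 = 6 days remain after March 25, 1999; 209 − 6 = 203 left.
April 1999 has 30 days: 203 − 30 = 173 left.
May 1999 has 31 days: 173 − 31 = 142 left.
June 1999 has 30 days: 142 − 30 = 112 left.
July 1999 has 31 days: 112 − 31 = 81 left.
August 1999 has 31 days: 81 − 31 = 50 left.
September 1999 has 30 days: 50 − 30 = 20 left.
20 days into October 1999 → October 20, 1999.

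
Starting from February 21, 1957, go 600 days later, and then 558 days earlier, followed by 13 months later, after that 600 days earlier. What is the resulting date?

Adding 600 days from February 21, 1957:
February has 28 days, so 28 − 21 = 7 days remain after February 21, 1957; 600 − 7 = 593 left.
March 1957 has 31 days: 593 − 31 = 562 left.
April 1957 has 30 days: 562 − 30 = 532 left.
May 1957 has 31 days: 532 − 31 = 501 left.
June 1957 has 30 days: 501 − 30 = 471 left.
July 1957 has 31 days: 471 − 31 = 440 left.
August 1957 has 31 days: 440 − 31 = 409 left.
September 1957 has 30 days: 409 − 30 = 379 left.
October 1957 has 31 days: 379 − 31 = 348 left.
November 1957 has 30 days: 348 − 30 = 318 left.
December 1957 has 31 days: 318 − 31 = 287 left.
January 1958 has 31 days: 287 − 31 = 256 left.
February 1958 has 28 days (1958 is not a leap year): 256 − 28 = 228 left.
March 1958 has 31 days: 228 − 31 = 197 left.
April 1958 has 30 days: 197 − 30 = 167 left.
May 1958 has 31 days: 167 − 31 = 136 left.
June 1958 has 30 days: 136 − 30 = 106 left.
July 1958 has 31 days: 106 − 31 = 75 left.
August 1958 has 31 days: 75 − 31 = 44 left.
September 1958 has 30 days: 44 − 30 = 14 left.
14 days into October 1958 → October 14, 1958.
Subtracting 558 days from October 14, 1958:
Going back 14 days from October 14, 1958 reaches the end of the previous month; 558 − 14 = 544 left.
September 1958 has 30 days: 544 − 30 = 514 left.
August 1958 has 31 days: 514 − 31 = 483 left.
July 1958 has 31 days: 483 − 31 = 452 left.
June 1958 has 30 days: 452 − 30 = 422 left.
May 1958 has 31 days: 422 − 31 = 391 left.
April 1958 has 30 days: 391 − 30 = 361 left.
March 1958 has 31 days: 361 − 31 = 330 left.
February 1958 has 28 days (1958 is not a leap year): 330 − 28 = 302 left.
January 1958 has 31 days: 302 − 31 = 271 left.
December 1957 has 31 days: 271 − 31 = 240 left.
November 1957 has 30 days: 240 − 30 = 210 left.
October 1957 has 31 days: 210 − 31 = 179 left.
September 1957 has 30 days: 179 − 30 = 149 left.
August 1957 has 31 days: 149 − 31 = 118 left.
July 1957 has 31 days: 118 − 31 = 87 left.
June 1957 has 30 days: 87 − 30 = 57 left.
May 1957 has 31 days: 57 − 31 = 26 left.
April 1957 has 30 days; 30 − 26 = 4 → April 4, 1957.
Advancing 13 months from April 4, 1957:
month 4 + 13 = 17, which is month 5 of year 1958 → May 1958.
Day 4 is valid in May, giving May 4, 1958.
Subtracting 600 days from May 4, 1958:
Going back 4 days from May 4, 1958 reaches the end of the previous month; 600 − 4 = 596 left.
April 1958 has 30 days: 596 − 30 = 566 left.
March 1958 has 31 days: 566 − 31 = 535 left.
February 1958 has 28 days (1958 is not a leap year): 535 − 28 = 507 left.
January 1958 has 31 days: 507 − 31 = 476 left.
December 1957 has 31 days: 476 − 31 = 445 left.
November 1957 has 30 days: 445 − 30 = 415 left.
October 1957 has 31 days: 415 − 31 = 384 left.
September 1957 has 30 days: 384 − 30 = 354 left.
August 1957 has 31 days: 354 − 31 = 323 left.
July 1957 has 31 days: 323 − 31 = 292 left.
June 1957 has 30 days: 292 − 30 = 262 left.
May 1957 has 31 days: 262 − 31 = 231 left.
April 1957 has 30 days: 231 − 30 = 201 left.
March 1957 has 31 days: 201 − 31 = 170 left.
February 1957 has 28 days (1957 is not a leap year): 170 − 28 = 142 left.
January 1957 has 31 days: 142 − 31 = 111 left.
December 1956 has 31 days: 111 − 31 = 80 left.
November 1956 has 30 days: 80 − 30 = 50 left.
October 1956 has 31 days: 50 − 31 = 19 left.
September 1956 has 30 days; 30 − 19 = 11 → September 11, 1956.

September 11, 1956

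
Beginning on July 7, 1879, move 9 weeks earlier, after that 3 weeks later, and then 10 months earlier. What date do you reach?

Counting back 9 weeks (= 63 days) from July 7, 1879:
Going back 7 days from July 7, 1879 reaches the end of the previous month; 63 − 7 = 56 left.
June 1879 has 30 days: 56 − 30 = 26 left.
May 1879 has 31 days; 31 − 26 = 5 → May 5, 1879.
Adding 3 weeks (= 21 days) from May 5, 1879:
May has 31 days; 5 + 21 = 26, still in May.
Subtracting 10 months from May 26, 1879:
month 5 − 10 = -5, which is month 7 of year 1878 → July 1878.
Day 26 is valid in July, giving July 26, 1878.

July 26, 1878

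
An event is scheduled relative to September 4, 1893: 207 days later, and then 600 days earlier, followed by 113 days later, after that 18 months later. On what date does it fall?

Counting forward 207 days from September 4, 1893:
September has 30 days, so 30 − 4 = 26 days remain after September 4, 1893; 207 − 26 = 181 left.
October 1893 has 31 days: 181 − 31 = 150 left.
November 1893 has 30 days: 150 − 30 = 120 left.
December 1893 has 31 days: 120 − 31 = 89 left.
January 1894 has 31 days: 89 − 31 = 58 left.
February 1894 has 28 days (1894 is not a leap year): 58 − 28 = 30 left.
30 days into March 1894 → March 30, 1894.
Subtracting 600 days from March 30, 1894:
Going back 30 days from March 30, 1894 reaches the end of the previous month; 600 − 30 = 570 left.
February 1894 has 28 days (1894 is not a leap year): 570 − 28 = 542 left.
January 1894 has 31 days: 542 − 31 = 511 left.
December 1893 has 31 days: 511 − 31 = 480 left.
November 1893 has 30 days: 480 − 30 = 450 left.
October 1893 has 31 days: 450 − 31 = 419 left.
September 1893 has 30 days: 419 − 30 = 389 left.
August 1893 has 31 days: 389 − 31 = 358 left.
July 1893 has 31 days: 358 − 31 = 327 left.
June 1893 has 30 days: 327 − 30 = 297 left.
May 1893 has 31 days: 297 − 31 = 266 left.
April 1893 has 30 days: 266 − 30 = 236 left.
March 1893 has 31 days: 236 − 31 = 205 left.
February 1893 has 28 days (1893 is not a leap year): 205 − 28 = 177 left.
January 1893 has 31 days: 177 − 31 = 146 left.
December 1892 has 31 days: 146 − 31 = 115 left.
November 1892 has 30 days: 115 − 30 = 85 left.
October 1892 has 31 days: 85 − 31 = 54 left.
September 1892 has 30 days: 54 − 30 = 24 left.
August 1892 has 31 days; 31 − 24 = 7 → August 7, 1892.
Counting forward 113 days from August 7, 1892:
August has 31 days, so 31 − 7 = 24 days remain after August 7, 1892; 113 − 24 = 89 left.
September 1892 has 30 days: 89 − 30 = 59 left.
October 1892 has 31 days: 59 − 31 = 28 left.
28 days into November 1892 → November 28, 1892.
Counting forward 18 months from November 28, 1892:
month 11 + 18 = 29, which is month 5 of year 1894 → May 1894.
Day 28 is valid in May, giving May 28, 1894.

May 28, 1894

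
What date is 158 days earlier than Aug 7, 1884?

Going back 158 days from August 7, 1884.
Going back 7 days from August 7, 1884 reaches the end of the previous month; 158 − 7 = 151 left.
July 1884 has 31 days: 151 − 31 = 120 left.
June 1884 has 30 days: 120 − 30 = 90 left.
May 1884 has 31 days: 90 − 31 = 59 left.
April 1884 has 30 days: 59 − 30 = 29 left.
March 1884 has 31 days; 31 − 29 = 2 → March 2, 1884.

March 2, 1884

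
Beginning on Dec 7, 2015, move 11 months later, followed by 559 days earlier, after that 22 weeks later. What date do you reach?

Counting forward 11 months from December 7, 2015:
month 12 + 11 = 23, which is month 11 of year 2016 → November 2016.
Day 7 is valid in November, giving November 7, 2016.
Going back 559 days from November 7, 2016:
Going back 7 days from November 7, 2016 reaches the end of the previous month; 559 − 7 = 552 left.
October 2016 has 31 days: 552 − 31 = 521 left.
September 2016 has 30 days: 521 − 30 = 491 left.
August 2016 has 31 days: 491 − 31 = 460 left.
July 2016 has 31 days: 460 − 31 = 429 left.
June 2016 has 30 days: 429 − 30 = 399 left.
May 2016 has 31 days: 399 − 31 = 368 left.
April 2016 has 30 days: 368 − 30 = 338 left.
March 2016 has 31 days: 338 − 31 = 307 left.
February 2016 has 29 days (2016 is a leap year): 307 − 29 = 278 left.
January 2016 has 31 days: 278 − 31 = 247 left.
December 2015 has 31 days: 247 − 31 = 216 left.
November 2015 has 30 days: 216 − 30 = 186 left.
October 2015 has 31 days: 186 − 31 = 155 left.
September 2015 has 30 days: 155 − 30 = 125 left.
August 2015 has 31 days: 125 − 31 = 94 left.
July 2015 has 31 days: 94 − 31 = 63 left.
June 2015 has 30 days: 63 − 30 = 33 left.
May 2015 has 31 days: 33 − 31 = 2 left.
April 2015 has 30 days; 30 − 2 = 28 → April 28, 2015.
Adding 22 weeks (= 154 days) from April 28, 2015:
April has 30 days, so 30 − 28 = 2 days remain after April 28, 2015; 154 − 2 = 152 left.
May 2015 has 31 days: 152 − 31 = 121 left.
June 2015 has 30 days: 121 − 30 = 91 left.
July 2015 has 31 days: 91 − 31 = 60 left.
August 2015 has 31 days: 60 − 31 = 29 left.
29 days into September 2015 → September 29, 2015.

September 29, 2015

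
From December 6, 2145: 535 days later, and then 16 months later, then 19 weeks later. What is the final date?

February 5, 2149

Advancing 535 days from December 6, 2145:
December has 31 days, so 31 − 6 = 25 days remain after December 6, 2145; 535 − 25 = 510 left.
January 2146 has 31 days: 510 − 31 = 479 left.
February 2146 has 28 days (2146 is not a leap year): 479 − 28 = 451 left.
March 2146 has 31 days: 451 − 31 = 420 left.
April 2146 has 30 days: 420 − 30 = 390 left.
May 2146 has 31 days: 390 − 31 = 359 left.
June 2146 has 30 days: 359 − 30 = 329 left.
July 2146 has 31 days: 329 − 31 = 298 left.
August 2146 has 31 days: 298 − 31 = 267 left.
September 2146 has 30 days: 267 − 30 = 237 left.
October 2146 has 31 days: 237 − 31 = 206 left.
November 2146 has 30 days: 206 − 30 = 176 left.
December 2146 has 31 days: 176 − 31 = 145 left.
January 2147 has 31 days: 145 − 31 = 114 left.
February 2147 has 28 days (2147 is not a leap year): 114 − 28 = 86 left.
March 2147 has 31 days: 86 − 31 = 55 left.
April 2147 has 30 days: 55 − 30 = 25 left.
25 days into May 2147 → May 25, 2147.
Advancing 16 months from May 25, 2147:
month 5 + 16 = 21, which is month 9 of year 2148 → September 2148.
Day 25 is valid in September, giving September 25, 2148.
Advancing 19 weeks (= 133 days) from September 25, 2148:
September has 30 days, so 30 − 25 = 5 days remain after September 25, 2148; 133 − 5 = 128 left.
October 2148 has 31 days: 128 − 31 = 97 left.
November 2148 has 30 days: 97 − 30 = 67 left.
December 2148 has 31 days: 67 − 31 = 36 left.
January 2149 has 31 days: 36 − 31 = 5 left.
5 days into February 2149 → February 5, 2149.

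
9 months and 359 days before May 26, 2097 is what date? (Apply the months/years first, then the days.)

September 2, 2095

Subtracting 9 months and 359 days from May 26, 2097: first the month/year part, then the days.
month 5 − 9 = -4, which is month 8 of year 2096 → August 2096.
Day 26 is valid in August, giving August 26, 2096.
Now subtract 359 days from August 26, 2096.
Going back 26 days from August 26, 2096 reaches the end of the previous month; 359 − 26 = 333 left.
July 2096 has 31 days: 333 − 31 = 302 left.
June 2096 has 30 days: 302 − 30 = 272 left.
May 2096 has 31 days: 272 − 31 = 241 left.
April 2096 has 30 days: 241 − 30 = 211 left.
March 2096 has 31 days: 211 − 31 = 180 left.
February 2096 has 29 days (2096 is a leap year): 180 − 29 = 151 left.
January 2096 has 31 days: 151 − 31 = 120 left.
December 2095 has 31 days: 120 − 31 = 89 left.
November 2095 has 30 days: 89 − 30 = 59 left.
October 2095 has 31 days: 59 − 31 = 28 left.
September 2095 has 30 days; 30 − 28 = 2 → September 2, 2095.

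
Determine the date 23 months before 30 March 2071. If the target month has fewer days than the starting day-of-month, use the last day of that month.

April 30, 2069

Subtracting 23 months from March 30, 2071.
month 3 − 23 = -20, which is month 4 of year 2069 → April 2069.
Day 30 is valid in April, giving April 30, 2069.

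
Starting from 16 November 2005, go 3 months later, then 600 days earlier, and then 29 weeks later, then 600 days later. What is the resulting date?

September 7, 2006

Counting forward 3 months from November 16, 2005:
month 11 + 3 = 14, which is month 2 of year 2006 → February 2006.
Day 16 is valid in February, giving February 16, 2006.
Subtracting 600 days from February 16, 2006:
Going back 16 days from February 16, 2006 reaches the end of the previous month; 600 − 16 = 584 left.
January 2006 has 31 days: 584 − 31 = 553 left.
December 2005 has 31 days: 553 − 31 = 522 left.
November 2005 has 30 days: 522 − 30 = 492 left.
October 2005 has 31 days: 492 − 31 = 461 left.
September 2005 has 30 days: 461 − 30 = 431 left.
August 2005 has 31 days: 431 − 31 = 400 left.
July 2005 has 31 days: 400 − 31 = 369 left.
June 2005 has 30 days: 369 − 30 = 339 left.
May 2005 has 31 days: 339 − 31 = 308 left.
April 2005 has 30 days: 308 − 30 = 278 left.
March 2005 has 31 days: 278 − 31 = 247 left.
February 2005 has 28 days (2005 is not a leap year): 247 − 28 = 219 left.
January 2005 has 31 days: 219 − 31 = 188 left.
December 2004 has 31 days: 188 − 31 = 157 left.
November 2004 has 30 days: 157 − 30 = 127 left.
October 2004 has 31 days: 127 − 31 = 96 left.
September 2004 has 30 days: 96 − 30 = 66 left.
August 2004 has 31 days: 66 − 31 = 35 left.
July 2004 has 31 days: 35 − 31 = 4 left.
June 2004 has 30 days; 30 − 4 = 26 → June 26, 2004.
Counting forward 29 weeks (= 203 days) from June 26, 2004:
June has 30 days, so 30 − 26 = 4 days remain after June 26, 2004; 203 − 4 = 199 left.
July 2004 has 31 days: 199 − 31 = 168 left.
August 2004 has 31 days: 168 − 31 = 137 left.
September 2004 has 30 days: 137 − 30 = 107 left.
October 2004 has 31 days: 107 − 31 = 76 left.
November 2004 has 30 days: 76 − 30 = 46 left.
December 2004 has 31 days: 46 − 31 = 15 left.
15 days into January 2005 → January 15, 2005.
Advancing 600 days from January 15, 2005:
January has 31 days, so 31 − 15 = 16 days remain after January 15, 2005; 600 − 16 = 584 left.
February 2005 has 28 days (2005 is not a leap year): 584 − 28 = 556 left.
March 2005 has 31 days: 556 − 31 = 525 left.
April 2005 has 30 days: 525 − 30 = 495 left.
May 2005 has 31 days: 495 − 31 = 464 left.
June 2005 has 30 days: 464 − 30 = 434 left.
July 2005 has 31 days: 434 − 31 = 403 left.
August 2005 has 31 days: 403 − 31 = 372 left.
September 2005 has 30 days: 372 − 30 = 342 left.
October 2005 has 31 days: 342 − 31 = 311 left.
November 2005 has 30 days: 311 − 30 = 281 left.
December 2005 has 31 days: 281 − 31 = 250 left.
January 2006 has 31 days: 250 − 31 = 219 left.
February 2006 has 28 days (2006 is not a leap year): 219 − 28 = 191 left.
March 2006 has 31 days: 191 − 31 = 160 left.
April 2006 has 30 days: 160 − 30 = 130 left.
May 2006 has 31 days: 130 − 31 = 99 left.
June 2006 has 30 days: 99 − 30 = 69 left.
July 2006 has 31 days: 69 − 31 = 38 left.
August 2006 has 31 days: 38 − 31 = 7 left.
7 days into September 2006 → September 7, 2006.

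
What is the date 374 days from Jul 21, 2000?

Counting forward 374 days from July 21, 2000.
July has 31 days, so 31 − 21 = 10 days remain after July 21, 2000; 374 − 10 = 364 left.
August 2000 has 31 days: 364 − 31 = 333 left.
September 2000 has 30 days: 333 − 30 = 303 left.
October 2000 has 31 days: 303 − 31 = 272 left.
November 2000 has 30 days: 272 − 30 = 242 left.
December 2000 has 31 days: 242 − 31 = 211 left.
January 2001 has 31 days: 211 − 31 = 180 left.
February 2001 has 28 days (2001 is not a leap year): 180 − 28 = 152 left.
March 2001 has 31 days: 152 − 31 = 121 left.
April 2001 has 30 days: 121 − 30 = 91 left.
May 2001 has 31 days: 91 − 31 = 60 left.
June 2001 has 30 days: 60 − 30 = 30 left.
30 days into July 2001 → July 30, 2001.

July 30, 2001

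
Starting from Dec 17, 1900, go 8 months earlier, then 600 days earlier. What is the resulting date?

Counting back 8 months from December 17, 1900:
month 12 − 8 = 4 → April 1900.
Day 17 is valid in April, giving April 17, 1900.
Going back 600 days from April 17, 1900:
Going back 17 days from April 17, 1900 reaches the end of the previous month; 600 − 17 = 583 left.
March 1900 has 31 days: 583 − 31 = 552 left.
February 1900 has 28 days (1900 is not a leap year (divisible by 100 but not 400)): 552 − 28 = 524 left.
January 1900 has 31 days: 524 − 31 = 493 left.
December 1899 has 31 days: 493 − 31 = 462 left.
November 1899 has 30 days: 462 − 30 = 432 left.
October 1899 has 31 days: 432 − 31 = 401 left.
September 1899 has 30 days: 401 − 30 = 371 left.
August 1899 has 31 days: 371 − 31 = 340 left.
July 1899 has 31 days: 340 − 31 = 309 left.
June 1899 has 30 days: 309 − 30 = 279 left.
May 1899 has 31 days: 279 − 31 = 248 left.
April 1899 has 30 days: 248 − 30 = 218 left.
March 1899 has 31 days: 218 − 31 = 187 left.
February 1899 has 28 days (1899 is not a leap year): 187 − 28 = 159 left.
January 1899 has 31 days: 159 − 31 = 128 left.
December 1898 has 31 days: 128 − 31 = 97 left.
November 1898 has 30 days: 97 − 30 = 67 left.
October 1898 has 31 days: 67 − 31 = 36 left.
September 1898 has 30 days: 36 − 30 = 6 left.
August 1898 has 31 days; 31 − 6 = 25 → August 25, 1898.

August 25, 1898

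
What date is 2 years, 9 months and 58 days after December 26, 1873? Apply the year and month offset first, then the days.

November 23, 1876

Advancing 2 years, 9 months and 58 days from December 26, 1873: first the month/year part, then the days.
+2 years → 1875; month 12 + 9 = 21, which is month 9 of year 1876 → September 1876.
Day 26 is valid in September, giving September 26, 1876.
Now add 58 days from September 26, 1876.
September has 30 days, so 30 − 26 = 4 days remain after September 26, 1876; 58 − 4 = 54 left.
October 1876 has 31 days: 54 − 31 = 23 left.
23 days into November 1876 → November 23, 1876.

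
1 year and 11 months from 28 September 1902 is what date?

Counting forward 1 year and 11 months from September 28, 1902.
+1 year → 1903; month 9 + 11 = 20, which is month 8 of year 1904 → August 1904.
Day 28 is valid in August, giving August 28, 1904.

August 28, 1904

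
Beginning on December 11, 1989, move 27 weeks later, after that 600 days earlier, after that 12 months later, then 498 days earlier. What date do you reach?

June 15, 1988

Adding 27 weeks (= 189 days) from December 11, 1989:
December has 31 days, so 31 − 11 = 20 days remain after December 11, 1989; 189 − 20 = 169 left.
January 1990 has 31 days: 169 − 31 = 138 left.
February 1990 has 28 days (1990 is not a leap year): 138 − 28 = 110 left.
March 1990 has 31 days: 110 − 31 = 79 left.
April 1990 has 30 days: 79 − 30 = 49 left.
May 1990 has 31 days: 49 − 31 = 18 left.
18 days into June 1990 → June 18, 1990.
Subtracting 600 days from June 18, 1990:
Going back 18 days from June 18, 1990 reaches the end of the previous month; 600 − 18 = 582 left.
May 1990 has 31 days: 582 − 31 = 551 left.
April 1990 has 30 days: 551 − 30 = 521 left.
March 1990 has 31 days: 521 − 31 = 490 left.
February 1990 has 28 days (1990 is not a leap year): 490 − 28 = 462 left.
January 1990 has 31 days: 462 − 31 = 431 left.
December 1989 has 31 days: 431 − 31 = 400 left.
November 1989 has 30 days: 400 − 30 = 370 left.
October 1989 has 31 days: 370 − 31 = 339 left.
September 1989 has 30 days: 339 − 30 = 309 left.
August 1989 has 31 days: 309 − 31 = 278 left.
July 1989 has 31 days: 278 − 31 = 247 left.
June 1989 has 30 days: 247 − 30 = 217 left.
May 1989 has 31 days: 217 − 31 = 186 left.
April 1989 has 30 days: 186 − 30 = 156 left.
March 1989 has 31 days: 156 − 31 = 125 left.
February 1989 has 28 days (1989 is not a leap year): 125 − 28 = 97 left.
January 1989 has 31 days: 97 − 31 = 66 left.
December 1988 has 31 days: 66 − 31 = 35 left.
November 1988 has 30 days: 35 − 30 = 5 left.
October 1988 has 31 days; 31 − 5 = 26 → October 26, 1988.
Adding 12 months from October 26, 1988:
month 10 + 12 = 22, which is month 10 of year 1989 → October 1989.
Day 26 is valid in October, giving October 26, 1989.
Going back 498 days from October 26, 1989:
Going back 26 days from October 26, 1989 reaches the end of the previous month; 498 − 26 = 472 left.
September 1989 has 30 days: 472 − 30 = 442 left.
August 1989 has 31 days: 442 − 31 = 411 left.
July 1989 has 31 days: 411 − 31 = 380 left.
June 1989 has 30 days: 380 − 30 = 350 left.
May 1989 has 31 days: 350 − 31 = 319 left.
April 1989 has 30 days: 319 − 30 = 289 left.
March 1989 has 31 days: 289 − 31 = 258 left.
February 1989 has 28 days (1989 is not a leap year): 258 − 28 = 230 left.
January 1989 has 31 days: 230 − 31 = 199 left.
December 1988 has 31 days: 199 − 31 = 168 left.
November 1988 has 30 days: 168 − 30 = 138 left.
October 1988 has 31 days: 138 − 31 = 107 left.
September 1988 has 30 days: 107 − 30 = 77 left.
August 1988 has 31 days: 77 − 31 = 46 left.
July 1988 has 31 days: 46 − 31 = 15 left.
June 1988 has 30 days; 30 − 15 = 15 → June 15, 1988.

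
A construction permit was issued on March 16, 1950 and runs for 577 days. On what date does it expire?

Adding 577 days from March 16, 1950.
March has 31 days, so 31 − 16 = 15 days remain after March 16, 1950; 577 − 15 = 562 left.
April 1950 has 30 days: 562 − 30 = 532 left.
May 1950 has 31 days: 532 − 31 = 501 left.
June 1950 has 30 days: 501 − 30 = 471 left.
July 1950 has 31 days: 471 − 31 = 440 left.
August 1950 has 31 days: 440 − 31 = 409 left.
September 1950 has 30 days: 409 − 30 = 379 left.
October 1950 has 31 days: 379 − 31 = 348 left.
November 1950 has 30 days: 348 − 30 = 318 left.
December 1950 has 31 days: 318 − 31 = 287 left.
January 1951 has 31 days: 287 − 31 = 256 left.
February 1951 has 28 days (1951 is not a leap year): 256 − 28 = 228 left.
March 1951 has 31 days: 228 − 31 = 197 left.
April 1951 has 30 days: 197 − 30 = 167 left.
May 1951 has 31 days: 167 − 31 = 136 left.
June 1951 has 30 days: 136 − 30 = 106 left.
July 1951 has 31 days: 106 − 31 = 75 left.
August 1951 has 31 days: 75 − 31 = 44 left.
September 1951 has 30 days: 44 − 30 = 14 left.
14 days into October 1951 → October 14, 1951.

October 14, 1951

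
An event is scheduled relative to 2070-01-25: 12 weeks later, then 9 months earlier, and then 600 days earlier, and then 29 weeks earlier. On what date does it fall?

May 8, 2067

Adding 12 weeks (= 84 days) from January 25, 2070:
January has 31 days, so 31 − 25 = 6 days remain after January 25, 2070; 84 − 6 = 78 left.
February 2070 has 28 days (2070 is not a leap year): 78 − 28 = 50 left.
March 2070 has 31 days: 50 − 31 = 19 left.
19 days into April 2070 → April 19, 2070.
Counting back 9 months from April 19, 2070:
month 4 − 9 = -5, which is month 7 of year 2069 → July 2069.
Day 19 is valid in July, giving July 19, 2069.
Counting back 600 days from July 19, 2069:
Going back 19 days from July 19, 2069 reaches the end of the previous month; 600 − 19 = 581 left.
June 2069 has 30 days: 581 − 30 = 551 left.
May 2069 has 31 days: 551 − 31 = 520 left.
April 2069 has 30 days: 520 − 30 = 490 left.
March 2069 has 31 days: 490 − 31 = 459 left.
February 2069 has 28 days (2069 is not a leap year): 459 − 28 = 431 left.
January 2069 has 31 days: 431 − 31 = 400 left.
December 2068 has 31 days: 400 − 31 = 369 left.
November 2068 has 30 days: 369 − 30 = 339 left.
October 2068 has 31 days: 339 − 31 = 308 left.
September 2068 has 30 days: 308 − 30 = 278 left.
August 2068 has 31 days: 278 − 31 = 247 left.
July 2068 has 31 days: 247 − 31 = 216 left.
June 2068 has 30 days: 216 − 30 = 186 left.
May 2068 has 31 days: 186 − 31 = 155 left.
April 2068 has 30 days: 155 − 30 = 125 left.
March 2068 has 31 days: 125 − 31 = 94 left.
February 2068 has 29 days (2068 is a leap year): 94 − 29 = 65 left.
January 2068 has 31 days: 65 − 31 = 34 left.
December 2067 has 31 days: 34 − 31 = 3 left.
November 2067 has 30 days; 30 − 3 = 27 → November 27, 2067.
Going back 29 weeks (= 203 days) from November 27, 2067:
Going back 27 days from November 27, 2067 reaches the end of the previous month; 203 − 27 = 176 left.
October 2067 has 31 days: 176 − 31 = 145 left.
September 2067 has 30 days: 145 − 30 = 115 left.
August 2067 has 31 days: 115 − 31 = 84 left.
July 2067 has 31 days: 84 − 31 = 53 left.
June 2067 has 30 days: 53 − 30 = 23 left.
May 2067 has 31 days; 31 − 23 = 8 → May 8, 2067.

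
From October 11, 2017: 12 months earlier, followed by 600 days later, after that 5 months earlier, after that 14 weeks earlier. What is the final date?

September 27, 2017

Subtracting 12 months from October 11, 2017:
month 10 − 12 = -2, which is month 10 of year 2016 → October 2016.
Day 11 is valid in October, giving October 11, 2016.
Adding 600 days from October 11, 2016:
October has 31 days, so 31 − 11 = 20 days remain after October 11, 2016; 600 − 20 = 580 left.
November 2016 has 30 days: 580 − 30 = 550 left.
December 2016 has 31 days: 550 − 31 = 519 left.
January 2017 has 31 days: 519 − 31 = 488 left.
February 2017 has 28 days (2017 is not a leap year): 488 − 28 = 460 left.
March 2017 has 31 days: 460 − 31 = 429 left.
April 2017 has 30 days: 429 − 30 = 399 left.
May 2017 has 31 days: 399 − 31 = 368 left.
June 2017 has 30 days: 368 − 30 = 338 left.
July 2017 has 31 days: 338 − 31 = 307 left.
August 2017 has 31 days: 307 − 31 = 276 left.
September 2017 has 30 days: 276 − 30 = 246 left.
October 2017 has 31 days: 246 − 31 = 215 left.
November 2017 has 30 days: 215 − 30 = 185 left.
December 2017 has 31 days: 185 − 31 = 154 left.
January 2018 has 31 days: 154 − 31 = 123 left.
February 2018 has 28 days (2018 is not a leap year): 123 − 28 = 95 left.
March 2018 has 31 days: 95 − 31 = 64 left.
April 2018 has 30 days: 64 − 30 = 34 left.
May 2018 has 31 days: 34 − 31 = 3 left.
3 days into June 2018 → June 3, 2018.
Counting back 5 months from June 3, 2018:
month 6 − 5 = 1 → January 2018.
Day 3 is valid in January, giving January 3, 2018.
Counting back 14 weeks (= 98 days) from January 3, 2018:
Going back 3 days from January 3, 2018 reaches the end of the previous month; 98 − 3 = 95 left.
December 2017 has 31 days: 95 − 31 = 64 left.
November 2017 has 30 days: 64 − 30 = 34 left.
October 2017 has 31 days: 34 − 31 = 3 left.
September 2017 has 30 days; 30 − 3 = 27 → September 27, 2017.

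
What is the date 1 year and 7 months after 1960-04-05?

November 5, 1961

Adding 1 year and 7 months from April 5, 1960.
+1 year → 1961; month 4 + 7 = 11 → November 1961.
Day 5 is valid in November, giving November 5, 1961.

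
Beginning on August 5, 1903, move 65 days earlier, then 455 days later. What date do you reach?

Going back 65 days from August 5, 1903:
Going back 5 days from August 5, 1903 reaches the end of the previous month; 65 − 5 = 60 left.
July 1903 has 31 days: 60 − 31 = 29 left.
June 1903 has 30 days; 30 − 29 = 1 → June 1, 1903.
Adding 455 days from June 1, 1903:
June has 30 days, so 30 − 1 = 29 days remain after June 1, 1903; 455 − 29 = 426 left.
July 1903 has 31 days: 426 − 31 = 395 left.
August 1903 has 31 days: 395 − 31 = 364 left.
September 1903 has 30 days: 364 − 30 = 334 left.
October 1903 has 31 days: 334 − 31 = 303 left.
November 1903 has 30 days: 303 − 30 = 273 left.
December 1903 has 31 days: 273 − 31 = 242 left.
January 1904 has 31 days: 242 − 31 = 211 left.
February 1904 has 29 days (1904 is a leap year): 211 − 29 = 182 left.
March 1904 has 31 days: 182 − 31 = 151 left.
April 1904 has 30 days: 151 − 30 = 121 left.
May 1904 has 31 days: 121 − 31 = 90 left.
June 1904 has 30 days: 90 − 30 = 60 left.
July 1904 has 31 days: 60 − 31 = 29 left.
29 days into August 1904 → August 29, 1904.

August 29, 1904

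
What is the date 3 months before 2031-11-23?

August 23, 2031

Subtracting 3 months from November 23, 2031.
month 11 − 3 = 8 → August 2031.
Day 23 is valid in August, giving August 23, 2031.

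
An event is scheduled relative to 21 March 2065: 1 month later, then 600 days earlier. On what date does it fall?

Adding 1 month from March 21, 2065:
month 3 + 1 = 4 → April 2065.
Day 21 is valid in April, giving April 21, 2065.
Counting back 600 days from April 21, 2065:
Going back 21 days from April 21, 2065 reaches the end of the previous month; 600 − 21 = 579 left.
March 2065 has 31 days: 579 − 31 = 548 left.
February 2065 has 28 days (2065 is not a leap year): 548 − 28 = 520 left.
January 2065 has 31 days: 520 − 31 = 489 left.
December 2064 has 31 days: 489 − 31 = 458 left.
November 2064 has 30 days: 458 − 30 = 428 left.
October 2064 has 31 days: 428 − 31 = 397 left.
September 2064 has 30 days: 397 − 30 = 367 left.
August 2064 has 31 days: 367 − 31 = 336 left.
July 2064 has 31 days: 336 − 31 = 305 left.
June 2064 has 30 days: 305 − 30 = 275 left.
May 2064 has 31 days: 275 − 31 = 244 left.
April 2064 has 30 days: 244 − 30 = 214 left.
March 2064 has 31 days: 214 − 31 = 183 left.
February 2064 has 29 days (2064 is a leap year): 183 − 29 = 154 left.
January 2064 has 31 days: 154 − 31 = 123 left.
December 2063 has 31 days: 123 − 31 = 92 left.
November 2063 has 30 days: 92 − 30 = 62 left.
October 2063 has 31 days: 62 − 31 = 31 left.
September 2063 has 30 days: 31 − 30 = 1 left.
August 2063 has 31 days; 31 − 1 = 30 → August 30, 2063.

August 30, 2063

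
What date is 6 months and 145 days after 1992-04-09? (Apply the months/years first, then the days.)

Adding 6 months and 145 days from April 9, 1992: first the month/year part, then the days.
month 4 + 6 = 10 → October 1992.
Day 9 is valid in October, giving October 9, 1992.
Now add 145 days from October 9, 1992.
October has 31 days, so 31 − 9 = 22 days remain after October 9, 1992; 145 − 22 = 123 left.
November 1992 has 30 days: 123 − 30 = 93 left.
December 1992 has 31 days: 93 − 31 = 62 left.
January 1993 has 31 days: 62 − 31 = 31 left.
February 1993 has 28 days (1993 is not a leap year): 31 − 28 = 3 left.
3 days into March 1993 → March 3, 1993.

March 3, 1993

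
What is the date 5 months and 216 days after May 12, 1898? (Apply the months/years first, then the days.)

May 16, 1899

Advancing 5 months and 216 days from May 12, 1898: first the month/year part, then the days.
month 5 + 5 = 10 → October 1898.
Day 12 is valid in October, giving October 12, 1898.
Now add 216 days from October 12, 1898.
October has 31 days, so 31 − 12 = 19 days remain after October 12, 1898; 216 − 19 = 197 left.
November 1898 has 30 days: 197 − 30 = 167 left.
December 1898 has 31 days: 167 − 31 = 136 left.
January 1899 has 31 days: 136 − 31 = 105 left.
February 1899 has 28 days (1899 is not a leap year): 105 − 28 = 77 left.
March 1899 has 31 days: 77 − 31 = 46 left.
April 1899 has 30 days: 46 − 30 = 16 left.
16 days into May 1899 → May 16, 1899.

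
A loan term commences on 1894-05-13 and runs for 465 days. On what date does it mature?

August 21, 1895

Counting forward 465 days from May 13, 1894.
May has 31 days, so 31 − 13 = 18 days remain after May 13, 1894; 465 − 18 = 447 left.
June 1894 has 30 days: 447 − 30 = 417 left.
July 1894 has 31 days: 417 − 31 = 386 left.
August 1894 has 31 days: 386 − 31 = 355 left.
September 1894 has 30 days: 355 − 30 = 325 left.
October 1894 has 31 days: 325 − 31 = 294 left.
November 1894 has 30 days: 294 − 30 = 264 left.
December 1894 has 31 days: 264 − 31 = 233 left.
January 1895 has 31 days: 233 − 31 = 202 left.
February 1895 has 28 days (1895 is not a leap year): 202 − 28 = 174 left.
March 1895 has 31 days: 174 − 31 = 143 left.
April 1895 has 30 days: 143 − 30 = 113 left.
May 1895 has 31 days: 113 − 31 = 82 left.
June 1895 has 30 days: 82 − 30 = 52 left.
July 1895 has 31 days: 52 − 31 = 21 left.
21 days into August 1895 → August 21, 1895.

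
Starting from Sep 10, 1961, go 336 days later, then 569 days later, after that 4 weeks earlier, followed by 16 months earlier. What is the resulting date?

October 4, 1962

Counting forward 336 days from September 10, 1961:
September has 30 days, so 30 − 10 = 20 days remain after September 10, 1961; 336 − 20 = 316 left.
October 1961 has 31 days: 316 − 31 = 285 left.
November 1961 has 30 days: 285 − 30 = 255 left.
December 1961 has 31 days: 255 − 31 = 224 left.
January 1962 has 31 days: 224 − 31 = 193 left.
February 1962 has 28 days (1962 is not a leap year): 193 − 28 = 165 left.
March 1962 has 31 days: 165 − 31 = 134 left.
April 1962 has 30 days: 134 − 30 = 104 left.
May 1962 has 31 days: 104 − 31 = 73 left.
June 1962 has 30 days: 73 − 30 = 43 left.
July 1962 has 31 days: 43 − 31 = 12 left.
12 days into August 1962 → August 12, 1962.
Adding 569 days from August 12, 1962:
August has 31 days, so 31 − 12 = 19 days remain after August 12, 1962; 569 − 19 = 550 left.
September 1962 has 30 days: 550 − 30 = 520 left.
October 1962 has 31 days: 520 − 31 = 489 left.
November 1962 has 30 days: 489 − 30 = 459 left.
December 1962 has 31 days: 459 − 31 = 428 left.
January 1963 has 31 days: 428 − 31 = 397 left.
February 1963 has 28 days (1963 is not a leap year): 397 − 28 = 369 left.
March 1963 has 31 days: 369 − 31 = 338 left.
April 1963 has 30 days: 338 − 30 = 308 left.
May 1963 has 31 days: 308 − 31 = 277 left.
June 1963 has 30 days: 277 − 30 = 247 left.
July 1963 has 31 days: 247 − 31 = 216 left.
August 1963 has 31 days: 216 − 31 = 185 left.
September 1963 has 30 days: 185 − 30 = 155 left.
October 1963 has 31 days: 155 − 31 = 124 left.
November 1963 has 30 days: 124 − 30 = 94 left.
December 1963 has 31 days: 94 − 31 = 63 left.
January 1964 has 31 days: 63 − 31 = 32 left.
February 1964 has 29 days (1964 is a leap year): 32 − 29 = 3 left.
3 days into March 1964 → March 3, 1964.
Counting back 4 weeks (= 28 days) from March 3, 1964:
Going back 3 days from March 3, 1964 reaches the end of the previous month; 28 − 3 = 25 left.
February 1964 has 29 days; 29 − 25 = 4 → February 4, 1964.
Subtracting 16 months from February 4, 1964:
month 2 − 16 = -14, which is month 10 of year 1962 → October 1962.
Day 4 is valid in October, giving October 4, 1962.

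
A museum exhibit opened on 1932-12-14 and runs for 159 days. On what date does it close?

Adding 159 days from December 14, 1932.
December has 31 days, so 31 − 14 = 17 days remain after December 14, 1932; 159 − 17 = 142 left.
January 1933 has 31 days: 142 − 31 = 111 left.
February 1933 has 28 days (1933 is not a leap year): 111 − 28 = 83 left.
March 1933 has 31 days: 83 − 31 = 52 left.
April 1933 has 30 days: 52 − 30 = 22 left.
22 days into May 1933 → May 22, 1933.

May 22, 1933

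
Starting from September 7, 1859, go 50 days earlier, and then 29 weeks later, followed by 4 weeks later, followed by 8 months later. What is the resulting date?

November 6, 1860

Counting back 50 days from September 7, 1859:
Going back 7 days from September 7, 1859 reaches the end of the previous month; 50 − 7 = 43 left.
August 1859 has 31 days: 43 − 31 = 12 left.
July 1859 has 31 days; 31 − 12 = 19 → July 19, 1859.
Advancing 29 weeks (= 203 days) from July 19, 1859:
July has 31 days, so 31 − 19 = 12 days remain after July 19, 1859; 203 − 12 = 191 left.
August 1859 has 31 days: 191 − 31 = 160 left.
September 1859 has 30 days: 160 − 30 = 130 left.
October 1859 has 31 days: 130 − 31 = 99 left.
November 1859 has 30 days: 99 − 30 = 69 left.
December 1859 has 31 days: 69 − 31 = 38 left.
January 1860 has 31 days: 38 − 31 = 7 left.
7 days into February 1860 → February 7, 1860.
Advancing 4 weeks (= 28 days) from February 7, 1860:
February has 29 days, so 29 − 7 = 22 days remain after February 7, 1860; 28 − 22 = 6 left.
6 days into March 1860 → March 6, 1860.
Adding 8 months from March 6, 1860:
month 3 + 8 = 11 → November 1860.
Day 6 is valid in November, giving November 6, 1860.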